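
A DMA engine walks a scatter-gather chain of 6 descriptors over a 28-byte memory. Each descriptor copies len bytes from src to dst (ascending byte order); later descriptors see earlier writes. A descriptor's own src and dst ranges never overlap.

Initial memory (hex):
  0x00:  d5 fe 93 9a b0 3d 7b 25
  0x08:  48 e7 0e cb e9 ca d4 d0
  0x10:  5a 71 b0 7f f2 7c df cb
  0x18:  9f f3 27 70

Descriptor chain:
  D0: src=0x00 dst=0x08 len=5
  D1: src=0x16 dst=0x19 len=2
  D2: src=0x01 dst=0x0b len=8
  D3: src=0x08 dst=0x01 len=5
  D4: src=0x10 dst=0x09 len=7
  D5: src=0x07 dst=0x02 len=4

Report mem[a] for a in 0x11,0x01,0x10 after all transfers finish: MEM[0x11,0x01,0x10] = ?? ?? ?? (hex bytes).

MEM[0x11,0x01,0x10] = 25 d5 7b

D0: mem[0x08..0x0c] <- [d5 fe 93 9a b0]
D1: mem[0x19..0x1a] <- [df cb]
D2: mem[0x0b..0x12] <- [fe 93 9a b0 3d 7b 25 d5]
D3: mem[0x01..0x05] <- [d5 fe 93 fe 93]
D4: mem[0x09..0x0f] <- [7b 25 d5 7f f2 7c df]
D5: mem[0x02..0x05] <- [25 d5 7b 25]
query mem[0x11]=0x25, mem[0x01]=0xd5, mem[0x10]=0x7b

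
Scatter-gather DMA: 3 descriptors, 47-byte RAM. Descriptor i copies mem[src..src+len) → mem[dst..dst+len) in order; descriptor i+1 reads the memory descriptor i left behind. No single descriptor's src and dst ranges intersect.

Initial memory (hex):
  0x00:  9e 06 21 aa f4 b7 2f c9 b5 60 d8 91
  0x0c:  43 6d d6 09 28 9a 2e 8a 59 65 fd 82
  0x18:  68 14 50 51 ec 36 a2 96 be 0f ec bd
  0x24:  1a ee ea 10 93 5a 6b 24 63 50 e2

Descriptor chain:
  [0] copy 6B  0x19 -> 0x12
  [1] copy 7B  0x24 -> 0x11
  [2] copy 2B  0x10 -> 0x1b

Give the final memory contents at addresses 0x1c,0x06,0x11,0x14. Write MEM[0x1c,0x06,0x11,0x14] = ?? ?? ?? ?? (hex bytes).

D0: mem[0x12..0x17] <- [14 50 51 ec 36 a2]
D1: mem[0x11..0x17] <- [1a ee ea 10 93 5a 6b]
D2: mem[0x1b..0x1c] <- [28 1a]
query mem[0x1c]=0x1a, mem[0x06]=0x2f, mem[0x11]=0x1a, mem[0x14]=0x10

MEM[0x1c,0x06,0x11,0x14] = 1a 2f 1a 10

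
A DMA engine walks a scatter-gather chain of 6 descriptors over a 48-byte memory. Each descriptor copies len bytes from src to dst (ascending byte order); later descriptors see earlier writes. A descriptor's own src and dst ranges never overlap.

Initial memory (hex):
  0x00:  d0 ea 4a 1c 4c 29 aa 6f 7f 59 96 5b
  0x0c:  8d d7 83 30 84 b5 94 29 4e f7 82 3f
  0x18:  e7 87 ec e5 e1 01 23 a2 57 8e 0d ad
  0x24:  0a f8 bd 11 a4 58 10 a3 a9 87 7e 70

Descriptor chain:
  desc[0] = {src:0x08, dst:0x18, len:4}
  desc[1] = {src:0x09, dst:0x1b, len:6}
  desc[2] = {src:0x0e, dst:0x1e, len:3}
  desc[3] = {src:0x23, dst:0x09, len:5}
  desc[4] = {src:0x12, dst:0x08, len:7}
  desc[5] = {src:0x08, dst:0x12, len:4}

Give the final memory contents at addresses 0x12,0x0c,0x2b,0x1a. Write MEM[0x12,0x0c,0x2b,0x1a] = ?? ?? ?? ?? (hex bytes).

MEM[0x12,0x0c,0x2b,0x1a] = 94 82 a3 96

D0: mem[0x18..0x1b] <- [7f 59 96 5b]
D1: mem[0x1b..0x20] <- [59 96 5b 8d d7 83]
D2: mem[0x1e..0x20] <- [83 30 84]
D3: mem[0x09..0x0d] <- [ad 0a f8 bd 11]
D4: mem[0x08..0x0e] <- [94 29 4e f7 82 3f 7f]
D5: mem[0x12..0x15] <- [94 29 4e f7]
query mem[0x12]=0x94, mem[0x0c]=0x82, mem[0x2b]=0xa3, mem[0x1a]=0x96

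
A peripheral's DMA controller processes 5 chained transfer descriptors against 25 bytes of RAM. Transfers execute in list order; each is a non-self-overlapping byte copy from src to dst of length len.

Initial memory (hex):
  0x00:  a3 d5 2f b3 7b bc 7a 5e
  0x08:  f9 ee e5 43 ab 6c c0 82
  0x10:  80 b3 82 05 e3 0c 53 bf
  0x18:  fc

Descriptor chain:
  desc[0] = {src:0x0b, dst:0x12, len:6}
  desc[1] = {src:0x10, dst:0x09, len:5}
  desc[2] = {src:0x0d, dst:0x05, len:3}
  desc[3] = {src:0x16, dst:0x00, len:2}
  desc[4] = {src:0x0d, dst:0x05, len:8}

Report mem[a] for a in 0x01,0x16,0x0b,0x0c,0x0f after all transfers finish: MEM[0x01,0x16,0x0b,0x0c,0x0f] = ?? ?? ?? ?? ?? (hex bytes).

D0: mem[0x12..0x17] <- [43 ab 6c c0 82 80]
D1: mem[0x09..0x0d] <- [80 b3 43 ab 6c]
D2: mem[0x05..0x07] <- [6c c0 82]
D3: mem[0x00..0x01] <- [82 80]
D4: mem[0x05..0x0c] <- [6c c0 82 80 b3 43 ab 6c]
query mem[0x01]=0x80, mem[0x16]=0x82, mem[0x0b]=0xab, mem[0x0c]=0x6c, mem[0x0f]=0x82

MEM[0x01,0x16,0x0b,0x0c,0x0f] = 80 82 ab 6c 82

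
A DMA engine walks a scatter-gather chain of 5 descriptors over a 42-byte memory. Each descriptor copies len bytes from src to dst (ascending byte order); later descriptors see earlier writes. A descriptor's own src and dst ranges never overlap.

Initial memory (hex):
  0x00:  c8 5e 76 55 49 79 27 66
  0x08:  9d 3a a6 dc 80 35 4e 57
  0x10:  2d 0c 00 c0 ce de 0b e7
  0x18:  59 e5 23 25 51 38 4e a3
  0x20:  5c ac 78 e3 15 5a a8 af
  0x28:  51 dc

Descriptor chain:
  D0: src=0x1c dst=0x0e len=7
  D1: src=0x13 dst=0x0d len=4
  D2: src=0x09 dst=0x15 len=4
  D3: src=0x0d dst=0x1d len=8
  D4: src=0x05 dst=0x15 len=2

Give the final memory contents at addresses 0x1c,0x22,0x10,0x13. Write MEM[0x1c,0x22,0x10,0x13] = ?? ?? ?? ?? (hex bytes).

D0: mem[0x0e..0x14] <- [51 38 4e a3 5c ac 78]
D1: mem[0x0d..0x10] <- [ac 78 de 0b]
D2: mem[0x15..0x18] <- [3a a6 dc 80]
D3: mem[0x1d..0x24] <- [ac 78 de 0b a3 5c ac 78]
D4: mem[0x15..0x16] <- [79 27]
query mem[0x1c]=0x51, mem[0x22]=0x5c, mem[0x10]=0x0b, mem[0x13]=0xac

MEM[0x1c,0x22,0x10,0x13] = 51 5c 0b ac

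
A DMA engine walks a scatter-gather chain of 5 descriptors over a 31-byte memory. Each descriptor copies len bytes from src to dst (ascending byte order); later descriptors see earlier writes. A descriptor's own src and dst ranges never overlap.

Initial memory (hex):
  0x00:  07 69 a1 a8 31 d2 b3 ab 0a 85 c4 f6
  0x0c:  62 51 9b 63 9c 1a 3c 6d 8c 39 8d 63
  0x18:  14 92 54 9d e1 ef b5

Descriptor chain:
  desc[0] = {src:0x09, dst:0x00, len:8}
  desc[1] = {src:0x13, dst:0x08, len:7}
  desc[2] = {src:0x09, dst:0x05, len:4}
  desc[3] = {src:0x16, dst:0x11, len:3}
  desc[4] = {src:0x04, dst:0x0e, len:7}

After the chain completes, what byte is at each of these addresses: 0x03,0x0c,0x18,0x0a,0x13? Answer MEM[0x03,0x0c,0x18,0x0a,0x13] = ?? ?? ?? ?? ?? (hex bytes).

  after D0: wrote 8B at 0x00 = 85c4f662519b639c
  after D1: wrote 7B at 0x08 = 6d8c398d631492
  after D2: wrote 4B at 0x05 = 8c398d63
  after D3: wrote 3B at 0x11 = 8d6314
  after D4: wrote 7B at 0x0e = 518c398d638c39
query mem[0x03]=0x62, mem[0x0c]=0x63, mem[0x18]=0x14, mem[0x0a]=0x39, mem[0x13]=0x8c

MEM[0x03,0x0c,0x18,0x0a,0x13] = 62 63 14 39 8c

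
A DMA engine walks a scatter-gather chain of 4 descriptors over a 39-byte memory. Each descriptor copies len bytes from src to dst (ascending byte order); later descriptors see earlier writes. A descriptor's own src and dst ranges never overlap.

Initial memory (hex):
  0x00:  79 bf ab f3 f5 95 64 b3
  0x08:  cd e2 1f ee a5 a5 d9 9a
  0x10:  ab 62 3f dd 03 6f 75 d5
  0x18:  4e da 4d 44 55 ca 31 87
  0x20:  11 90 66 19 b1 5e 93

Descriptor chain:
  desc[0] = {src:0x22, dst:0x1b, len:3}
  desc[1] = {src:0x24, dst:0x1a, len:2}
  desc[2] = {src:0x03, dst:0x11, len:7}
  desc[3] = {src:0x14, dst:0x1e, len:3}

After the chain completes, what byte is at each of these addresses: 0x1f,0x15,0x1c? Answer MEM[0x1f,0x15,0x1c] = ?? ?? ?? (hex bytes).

D0: mem[0x1b..0x1d] <- [66 19 b1]
D1: mem[0x1a..0x1b] <- [b1 5e]
D2: mem[0x11..0x17] <- [f3 f5 95 64 b3 cd e2]
D3: mem[0x1e..0x20] <- [64 b3 cd]
query mem[0x1f]=0xb3, mem[0x15]=0xb3, mem[0x1c]=0x19

MEM[0x1f,0x15,0x1c] = b3 b3 19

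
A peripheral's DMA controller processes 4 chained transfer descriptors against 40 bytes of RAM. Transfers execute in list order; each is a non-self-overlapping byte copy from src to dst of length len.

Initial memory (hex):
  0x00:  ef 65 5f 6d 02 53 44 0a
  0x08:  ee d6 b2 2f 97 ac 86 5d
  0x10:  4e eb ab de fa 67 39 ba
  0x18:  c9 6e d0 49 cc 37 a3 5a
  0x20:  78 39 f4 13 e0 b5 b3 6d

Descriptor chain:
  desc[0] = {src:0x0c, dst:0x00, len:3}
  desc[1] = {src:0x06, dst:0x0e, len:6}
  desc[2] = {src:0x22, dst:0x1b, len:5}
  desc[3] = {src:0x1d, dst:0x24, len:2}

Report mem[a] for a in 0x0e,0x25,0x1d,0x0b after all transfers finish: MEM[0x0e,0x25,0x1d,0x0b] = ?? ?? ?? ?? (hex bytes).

MEM[0x0e,0x25,0x1d,0x0b] = 44 b5 e0 2f

D0: mem[0x00..0x02] <- [97 ac 86]
D1: mem[0x0e..0x13] <- [44 0a ee d6 b2 2f]
D2: mem[0x1b..0x1f] <- [f4 13 e0 b5 b3]
D3: mem[0x24..0x25] <- [e0 b5]
query mem[0x0e]=0x44, mem[0x25]=0xb5, mem[0x1d]=0xe0, mem[0x0b]=0x2f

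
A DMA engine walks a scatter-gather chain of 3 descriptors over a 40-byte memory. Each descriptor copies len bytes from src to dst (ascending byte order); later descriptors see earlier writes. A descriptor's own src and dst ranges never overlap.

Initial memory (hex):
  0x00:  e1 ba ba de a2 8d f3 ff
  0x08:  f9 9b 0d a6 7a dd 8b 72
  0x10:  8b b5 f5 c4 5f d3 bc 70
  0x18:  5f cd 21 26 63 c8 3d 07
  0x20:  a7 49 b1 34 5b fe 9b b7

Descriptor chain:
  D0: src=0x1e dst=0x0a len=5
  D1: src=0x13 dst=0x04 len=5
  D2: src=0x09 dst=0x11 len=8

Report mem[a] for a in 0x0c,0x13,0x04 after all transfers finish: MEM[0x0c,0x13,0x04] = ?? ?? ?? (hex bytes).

MEM[0x0c,0x13,0x04] = a7 07 c4

#0 dst[0x0a+5] := {0x3d,0x07,0xa7,0x49,0xb1}
#1 dst[0x04+5] := {0xc4,0x5f,0xd3,0xbc,0x70}
#2 dst[0x11+8] := {0x9b,0x3d,0x07,0xa7,0x49,0xb1,0x72,0x8b}
query mem[0x0c]=0xa7, mem[0x13]=0x07, mem[0x04]=0xc4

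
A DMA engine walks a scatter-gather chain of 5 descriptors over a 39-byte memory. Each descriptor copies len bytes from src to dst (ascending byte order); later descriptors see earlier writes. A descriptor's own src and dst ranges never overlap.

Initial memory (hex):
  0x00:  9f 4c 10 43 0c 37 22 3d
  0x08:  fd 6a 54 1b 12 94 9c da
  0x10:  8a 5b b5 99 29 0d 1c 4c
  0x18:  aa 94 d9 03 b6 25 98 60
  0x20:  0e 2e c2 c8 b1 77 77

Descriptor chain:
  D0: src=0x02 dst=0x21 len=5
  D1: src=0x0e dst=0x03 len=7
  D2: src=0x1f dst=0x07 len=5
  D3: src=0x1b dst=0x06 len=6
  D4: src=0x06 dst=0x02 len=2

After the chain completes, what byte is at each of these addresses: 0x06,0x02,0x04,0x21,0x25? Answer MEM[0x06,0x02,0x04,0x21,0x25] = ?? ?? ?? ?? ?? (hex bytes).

MEM[0x06,0x02,0x04,0x21,0x25] = 03 03 da 10 22

[0] 0x02->0x21 len=5 : 10 43 0c 37 22
[1] 0x0e->0x03 len=7 : 9c da 8a 5b b5 99 29
[2] 0x1f->0x07 len=5 : 60 0e 10 43 0c
[3] 0x1b->0x06 len=6 : 03 b6 25 98 60 0e
[4] 0x06->0x02 len=2 : 03 b6
query mem[0x06]=0x03, mem[0x02]=0x03, mem[0x04]=0xda, mem[0x21]=0x10, mem[0x25]=0x22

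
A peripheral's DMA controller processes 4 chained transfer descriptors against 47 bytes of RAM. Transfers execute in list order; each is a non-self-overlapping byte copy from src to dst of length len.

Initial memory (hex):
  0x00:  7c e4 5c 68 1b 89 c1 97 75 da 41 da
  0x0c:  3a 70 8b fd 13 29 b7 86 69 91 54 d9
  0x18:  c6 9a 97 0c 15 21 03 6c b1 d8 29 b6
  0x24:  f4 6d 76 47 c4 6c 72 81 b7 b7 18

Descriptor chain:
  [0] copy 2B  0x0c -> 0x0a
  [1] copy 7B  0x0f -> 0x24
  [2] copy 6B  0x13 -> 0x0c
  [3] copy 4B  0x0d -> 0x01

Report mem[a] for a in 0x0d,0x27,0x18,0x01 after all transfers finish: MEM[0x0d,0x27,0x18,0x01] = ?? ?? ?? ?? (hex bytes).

MEM[0x0d,0x27,0x18,0x01] = 69 b7 c6 69

[0] 0x0c->0x0a len=2 : 3a 70
[1] 0x0f->0x24 len=7 : fd 13 29 b7 86 69 91
[2] 0x13->0x0c len=6 : 86 69 91 54 d9 c6
[3] 0x0d->0x01 len=4 : 69 91 54 d9
query mem[0x0d]=0x69, mem[0x27]=0xb7, mem[0x18]=0xc6, mem[0x01]=0x69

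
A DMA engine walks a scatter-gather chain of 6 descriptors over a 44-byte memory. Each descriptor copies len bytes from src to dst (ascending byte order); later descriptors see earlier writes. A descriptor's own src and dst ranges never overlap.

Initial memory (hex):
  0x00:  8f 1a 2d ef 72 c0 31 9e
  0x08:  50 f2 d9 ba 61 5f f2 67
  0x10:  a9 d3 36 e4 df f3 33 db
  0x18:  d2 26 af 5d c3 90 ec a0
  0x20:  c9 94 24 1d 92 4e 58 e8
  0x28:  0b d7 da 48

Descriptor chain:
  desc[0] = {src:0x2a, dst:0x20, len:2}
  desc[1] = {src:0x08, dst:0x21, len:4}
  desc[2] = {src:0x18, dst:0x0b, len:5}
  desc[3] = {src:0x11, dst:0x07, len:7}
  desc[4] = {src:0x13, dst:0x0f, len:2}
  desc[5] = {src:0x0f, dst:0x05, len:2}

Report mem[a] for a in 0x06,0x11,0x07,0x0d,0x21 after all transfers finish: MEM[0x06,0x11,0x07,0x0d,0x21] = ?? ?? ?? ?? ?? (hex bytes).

MEM[0x06,0x11,0x07,0x0d,0x21] = df d3 d3 db 50

#0 dst[0x20+2] := {0xda,0x48}
#1 dst[0x21+4] := {0x50,0xf2,0xd9,0xba}
#2 dst[0x0b+5] := {0xd2,0x26,0xaf,0x5d,0xc3}
#3 dst[0x07+7] := {0xd3,0x36,0xe4,0xdf,0xf3,0x33,0xdb}
#4 dst[0x0f+2] := {0xe4,0xdf}
#5 dst[0x05+2] := {0xe4,0xdf}
query mem[0x06]=0xdf, mem[0x11]=0xd3, mem[0x07]=0xd3, mem[0x0d]=0xdb, mem[0x21]=0x50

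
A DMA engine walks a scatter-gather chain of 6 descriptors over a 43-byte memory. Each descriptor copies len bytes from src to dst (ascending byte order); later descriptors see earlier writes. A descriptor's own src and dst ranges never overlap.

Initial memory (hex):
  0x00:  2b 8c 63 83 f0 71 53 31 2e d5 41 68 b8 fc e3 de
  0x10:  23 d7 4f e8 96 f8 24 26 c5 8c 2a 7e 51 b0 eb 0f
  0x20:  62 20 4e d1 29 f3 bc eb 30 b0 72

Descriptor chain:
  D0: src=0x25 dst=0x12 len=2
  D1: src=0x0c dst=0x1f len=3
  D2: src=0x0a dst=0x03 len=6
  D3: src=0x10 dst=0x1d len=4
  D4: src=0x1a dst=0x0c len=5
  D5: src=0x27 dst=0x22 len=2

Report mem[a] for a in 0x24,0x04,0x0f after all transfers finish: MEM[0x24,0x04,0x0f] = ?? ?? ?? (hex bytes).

MEM[0x24,0x04,0x0f] = 29 68 23

  after D0: wrote 2B at 0x12 = f3bc
  after D1: wrote 3B at 0x1f = b8fce3
  after D2: wrote 6B at 0x03 = 4168b8fce3de
  after D3: wrote 4B at 0x1d = 23d7f3bc
  after D4: wrote 5B at 0x0c = 2a7e5123d7
  after D5: wrote 2B at 0x22 = eb30
query mem[0x24]=0x29, mem[0x04]=0x68, mem[0x0f]=0x23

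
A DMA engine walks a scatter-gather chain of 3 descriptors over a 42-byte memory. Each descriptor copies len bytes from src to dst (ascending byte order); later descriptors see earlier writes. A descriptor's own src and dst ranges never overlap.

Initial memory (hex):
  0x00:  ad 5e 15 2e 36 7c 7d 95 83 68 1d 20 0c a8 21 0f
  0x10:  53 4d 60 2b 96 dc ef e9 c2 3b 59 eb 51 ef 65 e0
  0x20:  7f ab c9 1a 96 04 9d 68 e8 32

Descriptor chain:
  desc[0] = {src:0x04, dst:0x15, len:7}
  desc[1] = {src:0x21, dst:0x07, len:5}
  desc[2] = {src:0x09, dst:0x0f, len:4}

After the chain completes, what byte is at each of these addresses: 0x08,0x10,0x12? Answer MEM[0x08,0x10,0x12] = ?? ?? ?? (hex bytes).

[0] 0x04->0x15 len=7 : 36 7c 7d 95 83 68 1d
[1] 0x21->0x07 len=5 : ab c9 1a 96 04
[2] 0x09->0x0f len=4 : 1a 96 04 0c
query mem[0x08]=0xc9, mem[0x10]=0x96, mem[0x12]=0x0c

MEM[0x08,0x10,0x12] = c9 96 0c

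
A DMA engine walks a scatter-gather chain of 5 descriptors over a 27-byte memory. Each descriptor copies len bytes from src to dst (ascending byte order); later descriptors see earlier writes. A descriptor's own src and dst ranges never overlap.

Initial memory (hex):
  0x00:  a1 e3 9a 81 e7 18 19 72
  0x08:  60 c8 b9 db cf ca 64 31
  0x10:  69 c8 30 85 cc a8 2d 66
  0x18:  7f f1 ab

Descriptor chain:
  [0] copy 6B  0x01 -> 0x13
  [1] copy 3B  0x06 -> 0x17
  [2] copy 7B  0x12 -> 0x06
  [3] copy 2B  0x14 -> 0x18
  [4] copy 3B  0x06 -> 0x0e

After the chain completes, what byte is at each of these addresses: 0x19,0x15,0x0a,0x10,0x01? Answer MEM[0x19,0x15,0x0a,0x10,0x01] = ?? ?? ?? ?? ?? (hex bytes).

#0 dst[0x13+6] := {0xe3,0x9a,0x81,0xe7,0x18,0x19}
#1 dst[0x17+3] := {0x19,0x72,0x60}
#2 dst[0x06+7] := {0x30,0xe3,0x9a,0x81,0xe7,0x19,0x72}
#3 dst[0x18+2] := {0x9a,0x81}
#4 dst[0x0e+3] := {0x30,0xe3,0x9a}
query mem[0x19]=0x81, mem[0x15]=0x81, mem[0x0a]=0xe7, mem[0x10]=0x9a, mem[0x01]=0xe3

MEM[0x19,0x15,0x0a,0x10,0x01] = 81 81 e7 9a e3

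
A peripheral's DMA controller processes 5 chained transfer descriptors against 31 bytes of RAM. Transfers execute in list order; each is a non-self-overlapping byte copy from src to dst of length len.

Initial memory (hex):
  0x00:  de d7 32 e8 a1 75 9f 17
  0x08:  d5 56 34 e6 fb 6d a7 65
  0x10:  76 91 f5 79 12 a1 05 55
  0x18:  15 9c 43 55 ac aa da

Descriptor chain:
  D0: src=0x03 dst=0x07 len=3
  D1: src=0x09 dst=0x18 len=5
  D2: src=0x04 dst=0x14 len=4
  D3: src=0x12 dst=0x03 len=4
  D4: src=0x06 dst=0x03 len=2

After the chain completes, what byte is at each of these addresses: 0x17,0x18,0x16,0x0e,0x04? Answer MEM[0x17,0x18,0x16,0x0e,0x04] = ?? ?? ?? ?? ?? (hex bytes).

D0: mem[0x07..0x09] <- [e8 a1 75]
D1: mem[0x18..0x1c] <- [75 34 e6 fb 6d]
D2: mem[0x14..0x17] <- [a1 75 9f e8]
D3: mem[0x03..0x06] <- [f5 79 a1 75]
D4: mem[0x03..0x04] <- [75 e8]
query mem[0x17]=0xe8, mem[0x18]=0x75, mem[0x16]=0x9f, mem[0x0e]=0xa7, mem[0x04]=0xe8

MEM[0x17,0x18,0x16,0x0e,0x04] = e8 75 9f a7 e8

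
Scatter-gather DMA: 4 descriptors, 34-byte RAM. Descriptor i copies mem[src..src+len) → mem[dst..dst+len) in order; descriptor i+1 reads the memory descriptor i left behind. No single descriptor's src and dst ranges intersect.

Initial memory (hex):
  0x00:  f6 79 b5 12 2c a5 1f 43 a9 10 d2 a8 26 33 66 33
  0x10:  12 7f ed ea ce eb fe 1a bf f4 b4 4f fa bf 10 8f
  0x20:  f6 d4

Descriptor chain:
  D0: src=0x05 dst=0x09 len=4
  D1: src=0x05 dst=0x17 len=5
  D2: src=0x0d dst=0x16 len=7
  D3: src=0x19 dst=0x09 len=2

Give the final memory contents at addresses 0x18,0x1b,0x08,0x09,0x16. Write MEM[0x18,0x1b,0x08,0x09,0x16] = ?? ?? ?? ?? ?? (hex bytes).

#0 dst[0x09+4] := {0xa5,0x1f,0x43,0xa9}
#1 dst[0x17+5] := {0xa5,0x1f,0x43,0xa9,0xa5}
#2 dst[0x16+7] := {0x33,0x66,0x33,0x12,0x7f,0xed,0xea}
#3 dst[0x09+2] := {0x12,0x7f}
query mem[0x18]=0x33, mem[0x1b]=0xed, mem[0x08]=0xa9, mem[0x09]=0x12, mem[0x16]=0x33

MEM[0x18,0x1b,0x08,0x09,0x16] = 33 ed a9 12 33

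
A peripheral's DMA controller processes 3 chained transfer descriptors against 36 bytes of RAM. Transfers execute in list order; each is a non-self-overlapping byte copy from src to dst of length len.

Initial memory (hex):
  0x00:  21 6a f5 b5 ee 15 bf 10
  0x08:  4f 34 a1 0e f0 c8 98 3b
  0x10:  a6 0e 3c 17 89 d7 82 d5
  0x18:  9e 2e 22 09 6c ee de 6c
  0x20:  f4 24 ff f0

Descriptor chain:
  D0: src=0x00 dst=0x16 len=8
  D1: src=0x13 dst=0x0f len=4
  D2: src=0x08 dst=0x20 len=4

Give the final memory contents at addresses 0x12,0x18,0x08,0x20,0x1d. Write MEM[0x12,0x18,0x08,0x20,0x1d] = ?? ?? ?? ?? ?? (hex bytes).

#0 dst[0x16+8] := {0x21,0x6a,0xf5,0xb5,0xee,0x15,0xbf,0x10}
#1 dst[0x0f+4] := {0x17,0x89,0xd7,0x21}
#2 dst[0x20+4] := {0x4f,0x34,0xa1,0x0e}
query mem[0x12]=0x21, mem[0x18]=0xf5, mem[0x08]=0x4f, mem[0x20]=0x4f, mem[0x1d]=0x10

MEM[0x12,0x18,0x08,0x20,0x1d] = 21 f5 4f 4f 10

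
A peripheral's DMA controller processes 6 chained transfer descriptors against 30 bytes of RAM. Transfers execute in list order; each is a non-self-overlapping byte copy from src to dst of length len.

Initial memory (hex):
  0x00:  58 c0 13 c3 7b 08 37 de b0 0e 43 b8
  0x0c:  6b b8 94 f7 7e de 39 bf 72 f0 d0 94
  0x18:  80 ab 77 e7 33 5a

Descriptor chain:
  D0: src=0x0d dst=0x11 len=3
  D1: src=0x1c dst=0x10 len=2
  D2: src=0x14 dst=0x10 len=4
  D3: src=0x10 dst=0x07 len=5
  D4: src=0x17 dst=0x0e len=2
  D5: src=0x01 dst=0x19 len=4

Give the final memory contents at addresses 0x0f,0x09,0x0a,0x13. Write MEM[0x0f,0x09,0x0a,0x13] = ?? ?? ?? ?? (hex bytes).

MEM[0x0f,0x09,0x0a,0x13] = 80 d0 94 94

[0] 0x0d->0x11 len=3 : b8 94 f7
[1] 0x1c->0x10 len=2 : 33 5a
[2] 0x14->0x10 len=4 : 72 f0 d0 94
[3] 0x10->0x07 len=5 : 72 f0 d0 94 72
[4] 0x17->0x0e len=2 : 94 80
[5] 0x01->0x19 len=4 : c0 13 c3 7b
query mem[0x0f]=0x80, mem[0x09]=0xd0, mem[0x0a]=0x94, mem[0x13]=0x94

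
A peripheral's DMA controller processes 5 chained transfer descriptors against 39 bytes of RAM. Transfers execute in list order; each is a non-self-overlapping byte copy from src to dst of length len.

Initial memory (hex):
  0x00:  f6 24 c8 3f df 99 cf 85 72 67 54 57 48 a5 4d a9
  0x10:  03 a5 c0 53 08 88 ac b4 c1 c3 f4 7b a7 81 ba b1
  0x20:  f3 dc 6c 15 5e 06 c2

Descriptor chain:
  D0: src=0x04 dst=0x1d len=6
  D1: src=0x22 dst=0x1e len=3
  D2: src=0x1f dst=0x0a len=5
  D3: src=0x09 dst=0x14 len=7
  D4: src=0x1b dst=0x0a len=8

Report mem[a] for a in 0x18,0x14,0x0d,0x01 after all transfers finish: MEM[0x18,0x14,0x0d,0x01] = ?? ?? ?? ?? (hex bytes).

[0] 0x04->0x1d len=6 : df 99 cf 85 72 67
[1] 0x22->0x1e len=3 : 67 15 5e
[2] 0x1f->0x0a len=5 : 15 5e 72 67 15
[3] 0x09->0x14 len=7 : 67 15 5e 72 67 15 a9
[4] 0x1b->0x0a len=8 : 7b a7 df 67 15 5e 72 67
query mem[0x18]=0x67, mem[0x14]=0x67, mem[0x0d]=0x67, mem[0x01]=0x24

MEM[0x18,0x14,0x0d,0x01] = 67 67 67 24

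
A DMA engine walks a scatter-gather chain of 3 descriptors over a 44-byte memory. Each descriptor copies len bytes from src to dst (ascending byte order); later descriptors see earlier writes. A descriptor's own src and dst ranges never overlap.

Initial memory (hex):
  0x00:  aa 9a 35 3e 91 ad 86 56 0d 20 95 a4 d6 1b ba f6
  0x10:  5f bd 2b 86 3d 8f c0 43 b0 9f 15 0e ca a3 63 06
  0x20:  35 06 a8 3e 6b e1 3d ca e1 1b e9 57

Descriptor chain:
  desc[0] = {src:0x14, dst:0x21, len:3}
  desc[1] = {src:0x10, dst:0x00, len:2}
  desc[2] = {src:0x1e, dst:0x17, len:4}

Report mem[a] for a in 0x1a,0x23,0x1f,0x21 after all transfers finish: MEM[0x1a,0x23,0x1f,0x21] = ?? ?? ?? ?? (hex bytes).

D0: mem[0x21..0x23] <- [3d 8f c0]
D1: mem[0x00..0x01] <- [5f bd]
D2: mem[0x17..0x1a] <- [63 06 35 3d]
query mem[0x1a]=0x3d, mem[0x23]=0xc0, mem[0x1f]=0x06, mem[0x21]=0x3d

MEM[0x1a,0x23,0x1f,0x21] = 3d c0 06 3d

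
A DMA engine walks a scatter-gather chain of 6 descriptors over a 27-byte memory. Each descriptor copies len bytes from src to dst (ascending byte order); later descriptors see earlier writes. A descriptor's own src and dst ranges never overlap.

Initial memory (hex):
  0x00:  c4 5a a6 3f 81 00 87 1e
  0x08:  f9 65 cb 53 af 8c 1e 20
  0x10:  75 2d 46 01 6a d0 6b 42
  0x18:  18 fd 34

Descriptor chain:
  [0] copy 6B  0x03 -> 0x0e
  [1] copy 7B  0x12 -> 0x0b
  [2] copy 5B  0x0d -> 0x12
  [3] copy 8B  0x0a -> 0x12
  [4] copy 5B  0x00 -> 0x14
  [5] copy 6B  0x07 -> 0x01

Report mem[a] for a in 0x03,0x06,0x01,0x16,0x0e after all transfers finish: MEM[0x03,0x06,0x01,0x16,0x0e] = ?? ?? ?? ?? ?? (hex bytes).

  after D0: wrote 6B at 0x0e = 3f8100871ef9
  after D1: wrote 7B at 0x0b = 1ef96ad06b4218
  after D2: wrote 5B at 0x12 = 6ad06b4218
  after D3: wrote 8B at 0x12 = cb1ef96ad06b4218
  after D4: wrote 5B at 0x14 = c45aa63f81
  after D5: wrote 6B at 0x01 = 1ef965cb1ef9
query mem[0x03]=0x65, mem[0x06]=0xf9, mem[0x01]=0x1e, mem[0x16]=0xa6, mem[0x0e]=0xd0

MEM[0x03,0x06,0x01,0x16,0x0e] = 65 f9 1e a6 d0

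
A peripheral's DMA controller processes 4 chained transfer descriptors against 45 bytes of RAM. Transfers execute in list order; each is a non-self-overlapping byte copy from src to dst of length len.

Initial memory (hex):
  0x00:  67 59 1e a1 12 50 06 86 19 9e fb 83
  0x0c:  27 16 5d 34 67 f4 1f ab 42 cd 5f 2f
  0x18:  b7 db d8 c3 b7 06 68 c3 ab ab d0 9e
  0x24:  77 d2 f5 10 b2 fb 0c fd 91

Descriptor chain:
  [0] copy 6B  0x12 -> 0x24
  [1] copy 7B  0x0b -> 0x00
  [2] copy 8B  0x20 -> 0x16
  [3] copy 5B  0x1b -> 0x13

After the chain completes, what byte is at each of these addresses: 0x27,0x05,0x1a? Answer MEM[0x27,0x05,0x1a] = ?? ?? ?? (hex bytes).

D0: mem[0x24..0x29] <- [1f ab 42 cd 5f 2f]
D1: mem[0x00..0x06] <- [83 27 16 5d 34 67 f4]
D2: mem[0x16..0x1d] <- [ab ab d0 9e 1f ab 42 cd]
D3: mem[0x13..0x17] <- [ab 42 cd 68 c3]
query mem[0x27]=0xcd, mem[0x05]=0x67, mem[0x1a]=0x1f

MEM[0x27,0x05,0x1a] = cd 67 1f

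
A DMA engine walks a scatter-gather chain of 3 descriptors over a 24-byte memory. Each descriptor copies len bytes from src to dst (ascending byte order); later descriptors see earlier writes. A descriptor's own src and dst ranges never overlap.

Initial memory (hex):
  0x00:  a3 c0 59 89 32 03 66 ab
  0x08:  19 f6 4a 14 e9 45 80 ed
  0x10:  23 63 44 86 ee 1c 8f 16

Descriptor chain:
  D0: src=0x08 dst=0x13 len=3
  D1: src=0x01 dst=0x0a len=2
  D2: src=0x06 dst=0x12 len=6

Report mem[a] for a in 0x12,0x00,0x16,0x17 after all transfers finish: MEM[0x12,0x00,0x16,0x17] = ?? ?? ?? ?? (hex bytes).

[0] 0x08->0x13 len=3 : 19 f6 4a
[1] 0x01->0x0a len=2 : c0 59
[2] 0x06->0x12 len=6 : 66 ab 19 f6 c0 59
query mem[0x12]=0x66, mem[0x00]=0xa3, mem[0x16]=0xc0, mem[0x17]=0x59

MEM[0x12,0x00,0x16,0x17] = 66 a3 c0 59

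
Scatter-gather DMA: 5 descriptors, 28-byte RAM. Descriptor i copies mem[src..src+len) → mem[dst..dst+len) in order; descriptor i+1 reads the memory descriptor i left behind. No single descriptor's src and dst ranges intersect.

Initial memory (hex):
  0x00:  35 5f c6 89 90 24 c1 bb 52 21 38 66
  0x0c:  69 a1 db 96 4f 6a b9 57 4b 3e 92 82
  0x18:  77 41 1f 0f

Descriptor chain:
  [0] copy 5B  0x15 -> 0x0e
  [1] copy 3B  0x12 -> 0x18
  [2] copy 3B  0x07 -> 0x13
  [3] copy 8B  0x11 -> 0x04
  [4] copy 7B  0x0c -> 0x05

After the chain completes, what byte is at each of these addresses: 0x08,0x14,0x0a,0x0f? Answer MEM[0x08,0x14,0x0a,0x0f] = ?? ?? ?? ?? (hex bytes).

  after D0: wrote 5B at 0x0e = 3e92827741
  after D1: wrote 3B at 0x18 = 41574b
  after D2: wrote 3B at 0x13 = bb5221
  after D3: wrote 8B at 0x04 = 7741bb5221928241
  after D4: wrote 7B at 0x05 = 69a13e92827741
query mem[0x08]=0x92, mem[0x14]=0x52, mem[0x0a]=0x77, mem[0x0f]=0x92

MEM[0x08,0x14,0x0a,0x0f] = 92 52 77 92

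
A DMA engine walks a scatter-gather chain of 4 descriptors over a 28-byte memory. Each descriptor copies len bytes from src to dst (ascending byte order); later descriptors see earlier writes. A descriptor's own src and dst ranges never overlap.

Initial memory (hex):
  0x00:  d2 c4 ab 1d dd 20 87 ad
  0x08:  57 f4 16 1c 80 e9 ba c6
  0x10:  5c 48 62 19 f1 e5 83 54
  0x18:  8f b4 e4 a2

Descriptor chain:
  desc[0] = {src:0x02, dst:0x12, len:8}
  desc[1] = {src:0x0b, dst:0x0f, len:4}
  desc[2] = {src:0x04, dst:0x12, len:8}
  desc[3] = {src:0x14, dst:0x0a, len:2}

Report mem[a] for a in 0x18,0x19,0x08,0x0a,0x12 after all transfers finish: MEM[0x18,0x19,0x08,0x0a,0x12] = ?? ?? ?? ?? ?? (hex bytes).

MEM[0x18,0x19,0x08,0x0a,0x12] = 16 1c 57 87 dd

  after D0: wrote 8B at 0x12 = ab1ddd2087ad57f4
  after D1: wrote 4B at 0x0f = 1c80e9ba
  after D2: wrote 8B at 0x12 = dd2087ad57f4161c
  after D3: wrote 2B at 0x0a = 87ad
query mem[0x18]=0x16, mem[0x19]=0x1c, mem[0x08]=0x57, mem[0x0a]=0x87, mem[0x12]=0xdd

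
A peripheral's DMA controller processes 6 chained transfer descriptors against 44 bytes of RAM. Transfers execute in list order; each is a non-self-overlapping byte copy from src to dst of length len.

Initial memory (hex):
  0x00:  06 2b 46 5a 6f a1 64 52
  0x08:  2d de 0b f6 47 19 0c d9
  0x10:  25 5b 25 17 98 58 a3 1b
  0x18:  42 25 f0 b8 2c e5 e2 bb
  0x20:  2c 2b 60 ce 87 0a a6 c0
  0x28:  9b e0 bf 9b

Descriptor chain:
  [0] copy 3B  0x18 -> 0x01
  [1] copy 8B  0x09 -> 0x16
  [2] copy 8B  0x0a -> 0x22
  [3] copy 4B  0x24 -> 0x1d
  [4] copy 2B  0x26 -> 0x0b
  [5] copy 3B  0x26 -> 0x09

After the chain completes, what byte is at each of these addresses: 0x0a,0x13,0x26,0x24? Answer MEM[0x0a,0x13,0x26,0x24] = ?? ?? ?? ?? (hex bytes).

MEM[0x0a,0x13,0x26,0x24] = d9 17 0c 47

[0] 0x18->0x01 len=3 : 42 25 f0
[1] 0x09->0x16 len=8 : de 0b f6 47 19 0c d9 25
[2] 0x0a->0x22 len=8 : 0b f6 47 19 0c d9 25 5b
[3] 0x24->0x1d len=4 : 47 19 0c d9
[4] 0x26->0x0b len=2 : 0c d9
[5] 0x26->0x09 len=3 : 0c d9 25
query mem[0x0a]=0xd9, mem[0x13]=0x17, mem[0x26]=0x0c, mem[0x24]=0x47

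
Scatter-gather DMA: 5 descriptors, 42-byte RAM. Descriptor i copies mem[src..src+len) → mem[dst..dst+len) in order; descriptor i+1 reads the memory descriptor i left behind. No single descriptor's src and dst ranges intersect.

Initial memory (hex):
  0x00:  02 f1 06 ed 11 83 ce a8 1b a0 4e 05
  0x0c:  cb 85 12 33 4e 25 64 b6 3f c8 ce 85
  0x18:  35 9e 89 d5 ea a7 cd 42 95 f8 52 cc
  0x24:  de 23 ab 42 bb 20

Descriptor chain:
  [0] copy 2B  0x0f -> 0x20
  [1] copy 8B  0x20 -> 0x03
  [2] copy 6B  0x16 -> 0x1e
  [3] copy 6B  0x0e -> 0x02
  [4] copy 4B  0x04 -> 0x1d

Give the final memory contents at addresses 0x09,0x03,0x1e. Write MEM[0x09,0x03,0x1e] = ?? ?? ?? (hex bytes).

MEM[0x09,0x03,0x1e] = ab 33 25

[0] 0x0f->0x20 len=2 : 33 4e
[1] 0x20->0x03 len=8 : 33 4e 52 cc de 23 ab 42
[2] 0x16->0x1e len=6 : ce 85 35 9e 89 d5
[3] 0x0e->0x02 len=6 : 12 33 4e 25 64 b6
[4] 0x04->0x1d len=4 : 4e 25 64 b6
query mem[0x09]=0xab, mem[0x03]=0x33, mem[0x1e]=0x25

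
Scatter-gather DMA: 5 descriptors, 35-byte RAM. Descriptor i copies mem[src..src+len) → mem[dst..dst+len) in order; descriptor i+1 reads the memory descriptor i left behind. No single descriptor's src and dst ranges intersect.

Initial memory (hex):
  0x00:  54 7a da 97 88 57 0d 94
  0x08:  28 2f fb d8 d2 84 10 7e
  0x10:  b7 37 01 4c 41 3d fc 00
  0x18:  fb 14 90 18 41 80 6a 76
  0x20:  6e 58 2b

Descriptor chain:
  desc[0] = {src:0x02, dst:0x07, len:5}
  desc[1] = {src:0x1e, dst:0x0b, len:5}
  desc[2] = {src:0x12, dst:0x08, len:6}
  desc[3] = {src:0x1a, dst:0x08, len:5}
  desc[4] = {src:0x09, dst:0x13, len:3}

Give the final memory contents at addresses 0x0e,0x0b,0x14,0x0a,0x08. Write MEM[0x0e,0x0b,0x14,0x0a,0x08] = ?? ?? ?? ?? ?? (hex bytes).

MEM[0x0e,0x0b,0x14,0x0a,0x08] = 58 80 41 41 90

[0] 0x02->0x07 len=5 : da 97 88 57 0d
[1] 0x1e->0x0b len=5 : 6a 76 6e 58 2b
[2] 0x12->0x08 len=6 : 01 4c 41 3d fc 00
[3] 0x1a->0x08 len=5 : 90 18 41 80 6a
[4] 0x09->0x13 len=3 : 18 41 80
query mem[0x0e]=0x58, mem[0x0b]=0x80, mem[0x14]=0x41, mem[0x0a]=0x41, mem[0x08]=0x90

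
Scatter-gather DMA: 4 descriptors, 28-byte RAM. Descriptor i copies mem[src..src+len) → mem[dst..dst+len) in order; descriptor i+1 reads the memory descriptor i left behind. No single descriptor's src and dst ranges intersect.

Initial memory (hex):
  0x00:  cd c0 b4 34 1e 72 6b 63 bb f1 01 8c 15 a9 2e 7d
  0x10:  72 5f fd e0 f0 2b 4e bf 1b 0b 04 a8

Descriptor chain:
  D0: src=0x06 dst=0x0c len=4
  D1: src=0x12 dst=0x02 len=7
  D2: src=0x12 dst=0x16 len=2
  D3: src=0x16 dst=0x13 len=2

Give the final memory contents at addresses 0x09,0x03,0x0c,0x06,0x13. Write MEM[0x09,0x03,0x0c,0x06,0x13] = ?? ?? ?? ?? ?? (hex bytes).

#0 dst[0x0c+4] := {0x6b,0x63,0xbb,0xf1}
#1 dst[0x02+7] := {0xfd,0xe0,0xf0,0x2b,0x4e,0xbf,0x1b}
#2 dst[0x16+2] := {0xfd,0xe0}
#3 dst[0x13+2] := {0xfd,0xe0}
query mem[0x09]=0xf1, mem[0x03]=0xe0, mem[0x0c]=0x6b, mem[0x06]=0x4e, mem[0x13]=0xfd

MEM[0x09,0x03,0x0c,0x06,0x13] = f1 e0 6b 4e fd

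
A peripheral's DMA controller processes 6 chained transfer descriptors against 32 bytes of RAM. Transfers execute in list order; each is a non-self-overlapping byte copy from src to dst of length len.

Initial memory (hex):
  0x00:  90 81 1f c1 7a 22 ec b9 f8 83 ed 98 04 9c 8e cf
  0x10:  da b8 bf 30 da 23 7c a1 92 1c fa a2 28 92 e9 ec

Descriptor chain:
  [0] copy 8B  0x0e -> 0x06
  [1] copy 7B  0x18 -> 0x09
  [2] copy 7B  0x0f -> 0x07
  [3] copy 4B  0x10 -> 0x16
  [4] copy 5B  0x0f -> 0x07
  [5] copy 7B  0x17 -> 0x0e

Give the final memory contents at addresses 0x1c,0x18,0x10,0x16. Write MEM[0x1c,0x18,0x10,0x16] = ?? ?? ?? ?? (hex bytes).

[0] 0x0e->0x06 len=8 : 8e cf da b8 bf 30 da 23
[1] 0x18->0x09 len=7 : 92 1c fa a2 28 92 e9
[2] 0x0f->0x07 len=7 : e9 da b8 bf 30 da 23
[3] 0x10->0x16 len=4 : da b8 bf 30
[4] 0x0f->0x07 len=5 : e9 da b8 bf 30
[5] 0x17->0x0e len=7 : b8 bf 30 fa a2 28 92
query mem[0x1c]=0x28, mem[0x18]=0xbf, mem[0x10]=0x30, mem[0x16]=0xda

MEM[0x1c,0x18,0x10,0x16] = 28 bf 30 da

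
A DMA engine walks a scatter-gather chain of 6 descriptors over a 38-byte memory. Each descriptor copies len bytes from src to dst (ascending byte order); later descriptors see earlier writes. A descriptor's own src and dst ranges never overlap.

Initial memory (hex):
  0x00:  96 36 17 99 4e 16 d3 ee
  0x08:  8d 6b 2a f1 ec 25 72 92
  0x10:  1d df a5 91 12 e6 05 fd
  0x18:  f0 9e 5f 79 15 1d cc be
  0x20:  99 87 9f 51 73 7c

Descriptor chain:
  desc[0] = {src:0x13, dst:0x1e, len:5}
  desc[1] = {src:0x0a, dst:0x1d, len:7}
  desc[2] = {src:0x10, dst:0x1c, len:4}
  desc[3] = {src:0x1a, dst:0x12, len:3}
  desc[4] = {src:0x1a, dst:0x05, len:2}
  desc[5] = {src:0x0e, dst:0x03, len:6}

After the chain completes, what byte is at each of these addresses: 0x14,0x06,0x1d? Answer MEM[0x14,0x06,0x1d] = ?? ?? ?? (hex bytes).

[0] 0x13->0x1e len=5 : 91 12 e6 05 fd
[1] 0x0a->0x1d len=7 : 2a f1 ec 25 72 92 1d
[2] 0x10->0x1c len=4 : 1d df a5 91
[3] 0x1a->0x12 len=3 : 5f 79 1d
[4] 0x1a->0x05 len=2 : 5f 79
[5] 0x0e->0x03 len=6 : 72 92 1d df 5f 79
query mem[0x14]=0x1d, mem[0x06]=0xdf, mem[0x1d]=0xdf

MEM[0x14,0x06,0x1d] = 1d df df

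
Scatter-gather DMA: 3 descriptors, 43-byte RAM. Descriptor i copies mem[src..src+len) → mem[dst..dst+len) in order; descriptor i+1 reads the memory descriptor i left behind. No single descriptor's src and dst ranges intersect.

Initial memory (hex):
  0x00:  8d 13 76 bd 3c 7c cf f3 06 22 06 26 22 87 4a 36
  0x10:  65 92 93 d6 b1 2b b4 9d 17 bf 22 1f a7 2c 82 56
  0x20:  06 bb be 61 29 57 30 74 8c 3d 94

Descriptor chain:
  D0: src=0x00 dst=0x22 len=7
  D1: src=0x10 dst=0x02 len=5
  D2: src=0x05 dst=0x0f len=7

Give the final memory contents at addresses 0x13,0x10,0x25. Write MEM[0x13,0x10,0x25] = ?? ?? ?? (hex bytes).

MEM[0x13,0x10,0x25] = 22 b1 bd

[0] 0x00->0x22 len=7 : 8d 13 76 bd 3c 7c cf
[1] 0x10->0x02 len=5 : 65 92 93 d6 b1
[2] 0x05->0x0f len=7 : d6 b1 f3 06 22 06 26
query mem[0x13]=0x22, mem[0x10]=0xb1, mem[0x25]=0xbd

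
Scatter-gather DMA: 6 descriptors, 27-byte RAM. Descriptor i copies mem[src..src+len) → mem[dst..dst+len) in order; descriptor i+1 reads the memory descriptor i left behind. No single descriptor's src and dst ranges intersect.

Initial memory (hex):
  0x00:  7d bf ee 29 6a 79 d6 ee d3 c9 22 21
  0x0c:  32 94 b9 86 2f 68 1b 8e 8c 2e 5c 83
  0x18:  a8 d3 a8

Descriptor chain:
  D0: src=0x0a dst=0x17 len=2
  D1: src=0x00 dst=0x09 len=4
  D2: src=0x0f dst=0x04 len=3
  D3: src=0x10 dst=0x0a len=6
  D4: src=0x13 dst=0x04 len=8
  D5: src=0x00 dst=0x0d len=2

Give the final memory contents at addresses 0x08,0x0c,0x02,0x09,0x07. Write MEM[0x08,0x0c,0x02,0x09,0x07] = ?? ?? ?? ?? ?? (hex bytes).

D0: mem[0x17..0x18] <- [22 21]
D1: mem[0x09..0x0c] <- [7d bf ee 29]
D2: mem[0x04..0x06] <- [86 2f 68]
D3: mem[0x0a..0x0f] <- [2f 68 1b 8e 8c 2e]
D4: mem[0x04..0x0b] <- [8e 8c 2e 5c 22 21 d3 a8]
D5: mem[0x0d..0x0e] <- [7d bf]
query mem[0x08]=0x22, mem[0x0c]=0x1b, mem[0x02]=0xee, mem[0x09]=0x21, mem[0x07]=0x5c

MEM[0x08,0x0c,0x02,0x09,0x07] = 22 1b ee 21 5c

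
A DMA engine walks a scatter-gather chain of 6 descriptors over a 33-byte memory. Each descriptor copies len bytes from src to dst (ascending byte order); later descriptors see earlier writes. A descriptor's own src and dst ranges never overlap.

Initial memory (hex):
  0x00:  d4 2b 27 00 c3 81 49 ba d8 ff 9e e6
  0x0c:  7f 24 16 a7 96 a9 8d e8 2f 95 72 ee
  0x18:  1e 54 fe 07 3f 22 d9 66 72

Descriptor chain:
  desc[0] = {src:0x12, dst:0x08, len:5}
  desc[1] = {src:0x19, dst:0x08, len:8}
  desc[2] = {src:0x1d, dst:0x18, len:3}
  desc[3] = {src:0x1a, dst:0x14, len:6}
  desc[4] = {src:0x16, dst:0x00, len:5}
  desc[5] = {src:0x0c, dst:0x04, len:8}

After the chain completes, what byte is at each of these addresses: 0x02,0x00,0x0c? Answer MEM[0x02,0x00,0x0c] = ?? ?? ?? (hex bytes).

  after D0: wrote 5B at 0x08 = 8de82f9572
  after D1: wrote 8B at 0x08 = 54fe073f22d96672
  after D2: wrote 3B at 0x18 = 22d966
  after D3: wrote 6B at 0x14 = 66073f22d966
  after D4: wrote 5B at 0x00 = 3f22d96666
  after D5: wrote 8B at 0x04 = 22d9667296a98de8
query mem[0x02]=0xd9, mem[0x00]=0x3f, mem[0x0c]=0x22

MEM[0x02,0x00,0x0c] = d9 3f 22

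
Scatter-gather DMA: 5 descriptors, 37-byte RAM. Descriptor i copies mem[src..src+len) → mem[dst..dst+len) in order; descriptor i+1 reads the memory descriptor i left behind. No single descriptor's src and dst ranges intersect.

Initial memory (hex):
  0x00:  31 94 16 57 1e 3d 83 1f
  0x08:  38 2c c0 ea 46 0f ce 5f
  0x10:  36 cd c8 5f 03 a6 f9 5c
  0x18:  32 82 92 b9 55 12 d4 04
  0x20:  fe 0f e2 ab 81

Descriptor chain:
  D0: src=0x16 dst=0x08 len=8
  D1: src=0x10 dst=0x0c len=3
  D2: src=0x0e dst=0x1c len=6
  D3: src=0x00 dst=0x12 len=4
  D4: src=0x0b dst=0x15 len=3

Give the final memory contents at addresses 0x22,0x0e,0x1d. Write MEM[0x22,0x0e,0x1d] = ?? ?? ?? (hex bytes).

MEM[0x22,0x0e,0x1d] = e2 c8 12

#0 dst[0x08+8] := {0xf9,0x5c,0x32,0x82,0x92,0xb9,0x55,0x12}
#1 dst[0x0c+3] := {0x36,0xcd,0xc8}
#2 dst[0x1c+6] := {0xc8,0x12,0x36,0xcd,0xc8,0x5f}
#3 dst[0x12+4] := {0x31,0x94,0x16,0x57}
#4 dst[0x15+3] := {0x82,0x36,0xcd}
query mem[0x22]=0xe2, mem[0x0e]=0xc8, mem[0x1d]=0x12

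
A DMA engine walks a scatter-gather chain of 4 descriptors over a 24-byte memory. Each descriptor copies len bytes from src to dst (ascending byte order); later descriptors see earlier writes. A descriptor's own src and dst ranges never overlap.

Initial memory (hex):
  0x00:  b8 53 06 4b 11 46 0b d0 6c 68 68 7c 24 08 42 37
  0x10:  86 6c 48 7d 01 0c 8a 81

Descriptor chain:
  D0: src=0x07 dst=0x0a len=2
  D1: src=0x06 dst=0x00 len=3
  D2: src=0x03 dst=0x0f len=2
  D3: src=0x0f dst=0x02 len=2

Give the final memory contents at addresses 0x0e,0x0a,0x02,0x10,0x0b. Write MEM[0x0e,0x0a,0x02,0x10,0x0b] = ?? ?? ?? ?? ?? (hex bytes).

D0: mem[0x0a..0x0b] <- [d0 6c]
D1: mem[0x00..0x02] <- [0b d0 6c]
D2: mem[0x0f..0x10] <- [4b 11]
D3: mem[0x02..0x03] <- [4b 11]
query mem[0x0e]=0x42, mem[0x0a]=0xd0, mem[0x02]=0x4b, mem[0x10]=0x11, mem[0x0b]=0x6c

MEM[0x0e,0x0a,0x02,0x10,0x0b] = 42 d0 4b 11 6c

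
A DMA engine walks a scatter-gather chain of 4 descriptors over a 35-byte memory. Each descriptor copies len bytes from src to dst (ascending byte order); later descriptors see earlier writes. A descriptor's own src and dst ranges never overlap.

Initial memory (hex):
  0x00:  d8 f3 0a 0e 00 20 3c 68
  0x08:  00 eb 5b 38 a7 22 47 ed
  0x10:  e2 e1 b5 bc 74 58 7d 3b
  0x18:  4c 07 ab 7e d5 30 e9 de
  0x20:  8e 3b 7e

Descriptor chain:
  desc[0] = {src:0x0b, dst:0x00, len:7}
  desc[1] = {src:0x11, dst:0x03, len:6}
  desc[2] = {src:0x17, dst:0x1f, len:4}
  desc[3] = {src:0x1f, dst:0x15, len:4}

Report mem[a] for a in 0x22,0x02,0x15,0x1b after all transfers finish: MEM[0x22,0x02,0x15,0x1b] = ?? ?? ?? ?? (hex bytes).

#0 dst[0x00+7] := {0x38,0xa7,0x22,0x47,0xed,0xe2,0xe1}
#1 dst[0x03+6] := {0xe1,0xb5,0xbc,0x74,0x58,0x7d}
#2 dst[0x1f+4] := {0x3b,0x4c,0x07,0xab}
#3 dst[0x15+4] := {0x3b,0x4c,0x07,0xab}
query mem[0x22]=0xab, mem[0x02]=0x22, mem[0x15]=0x3b, mem[0x1b]=0x7e

MEM[0x22,0x02,0x15,0x1b] = ab 22 3b 7e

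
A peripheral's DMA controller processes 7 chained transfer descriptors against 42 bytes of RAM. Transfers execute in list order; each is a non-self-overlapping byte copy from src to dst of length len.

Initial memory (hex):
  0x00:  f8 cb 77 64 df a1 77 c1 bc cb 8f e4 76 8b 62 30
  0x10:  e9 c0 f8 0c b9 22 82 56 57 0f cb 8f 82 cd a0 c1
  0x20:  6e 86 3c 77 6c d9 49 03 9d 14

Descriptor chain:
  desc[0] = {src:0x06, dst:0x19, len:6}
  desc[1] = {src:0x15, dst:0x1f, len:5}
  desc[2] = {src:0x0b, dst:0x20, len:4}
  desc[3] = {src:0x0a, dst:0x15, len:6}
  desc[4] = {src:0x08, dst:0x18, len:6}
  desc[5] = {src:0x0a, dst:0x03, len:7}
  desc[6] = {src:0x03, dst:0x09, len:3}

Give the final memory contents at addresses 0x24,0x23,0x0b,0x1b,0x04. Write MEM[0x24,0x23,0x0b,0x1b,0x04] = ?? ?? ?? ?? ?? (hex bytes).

MEM[0x24,0x23,0x0b,0x1b,0x04] = 6c 62 76 e4 e4

#0 dst[0x19+6] := {0x77,0xc1,0xbc,0xcb,0x8f,0xe4}
#1 dst[0x1f+5] := {0x22,0x82,0x56,0x57,0x77}
#2 dst[0x20+4] := {0xe4,0x76,0x8b,0x62}
#3 dst[0x15+6] := {0x8f,0xe4,0x76,0x8b,0x62,0x30}
#4 dst[0x18+6] := {0xbc,0xcb,0x8f,0xe4,0x76,0x8b}
#5 dst[0x03+7] := {0x8f,0xe4,0x76,0x8b,0x62,0x30,0xe9}
#6 dst[0x09+3] := {0x8f,0xe4,0x76}
query mem[0x24]=0x6c, mem[0x23]=0x62, mem[0x0b]=0x76, mem[0x1b]=0xe4, mem[0x04]=0xe4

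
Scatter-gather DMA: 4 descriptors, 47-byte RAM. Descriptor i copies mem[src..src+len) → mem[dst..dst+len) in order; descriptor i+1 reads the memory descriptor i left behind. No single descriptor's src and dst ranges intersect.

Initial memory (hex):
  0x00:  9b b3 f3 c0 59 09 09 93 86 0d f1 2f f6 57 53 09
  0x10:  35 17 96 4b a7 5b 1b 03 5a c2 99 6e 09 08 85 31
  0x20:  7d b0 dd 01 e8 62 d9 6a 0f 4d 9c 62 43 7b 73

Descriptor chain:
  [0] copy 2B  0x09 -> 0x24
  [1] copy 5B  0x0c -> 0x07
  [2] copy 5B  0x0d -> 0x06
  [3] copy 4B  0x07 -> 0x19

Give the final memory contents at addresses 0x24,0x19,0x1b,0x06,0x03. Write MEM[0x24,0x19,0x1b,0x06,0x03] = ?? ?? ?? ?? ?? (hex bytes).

MEM[0x24,0x19,0x1b,0x06,0x03] = 0d 53 35 57 c0

[0] 0x09->0x24 len=2 : 0d f1
[1] 0x0c->0x07 len=5 : f6 57 53 09 35
[2] 0x0d->0x06 len=5 : 57 53 09 35 17
[3] 0x07->0x19 len=4 : 53 09 35 17
query mem[0x24]=0x0d, mem[0x19]=0x53, mem[0x1b]=0x35, mem[0x06]=0x57, mem[0x03]=0xc0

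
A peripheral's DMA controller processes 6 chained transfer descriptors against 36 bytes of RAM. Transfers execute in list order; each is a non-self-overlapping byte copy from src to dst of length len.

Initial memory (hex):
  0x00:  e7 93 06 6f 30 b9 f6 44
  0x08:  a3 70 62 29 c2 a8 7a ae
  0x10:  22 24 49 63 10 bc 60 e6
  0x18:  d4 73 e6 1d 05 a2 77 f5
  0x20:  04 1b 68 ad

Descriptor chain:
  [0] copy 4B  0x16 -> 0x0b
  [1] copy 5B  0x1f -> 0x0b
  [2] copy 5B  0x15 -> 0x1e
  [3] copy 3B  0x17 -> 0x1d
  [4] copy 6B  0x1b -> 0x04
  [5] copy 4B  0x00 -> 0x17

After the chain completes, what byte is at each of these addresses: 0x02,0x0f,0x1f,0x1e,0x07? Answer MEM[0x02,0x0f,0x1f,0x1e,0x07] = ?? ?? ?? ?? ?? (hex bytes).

  after D0: wrote 4B at 0x0b = 60e6d473
  after D1: wrote 5B at 0x0b = f5041b68ad
  after D2: wrote 5B at 0x1e = bc60e6d473
  after D3: wrote 3B at 0x1d = e6d473
  after D4: wrote 6B at 0x04 = 1d05e6d473e6
  after D5: wrote 4B at 0x17 = e793066f
query mem[0x02]=0x06, mem[0x0f]=0xad, mem[0x1f]=0x73, mem[0x1e]=0xd4, mem[0x07]=0xd4

MEM[0x02,0x0f,0x1f,0x1e,0x07] = 06 ad 73 d4 d4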